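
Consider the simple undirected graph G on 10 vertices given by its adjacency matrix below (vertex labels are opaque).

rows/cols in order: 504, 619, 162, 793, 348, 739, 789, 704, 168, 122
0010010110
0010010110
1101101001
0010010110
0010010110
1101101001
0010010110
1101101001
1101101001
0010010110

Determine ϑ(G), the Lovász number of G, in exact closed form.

deg(122) = 4; N(122) = {162, 739, 704, 168}.
Vertex 504 has 4 neighbors: 162, 739, 704, 168.
N(348) = {162, 739, 704, 168}, |N(348)| = 4.
Vertex 619 has 4 neighbors: 162, 739, 704, 168.
2 parts of sizes [6, 4]; α(G) = 6 = ϑ (perfect).
Numerically 6.0000000.
α=6, χ(Ḡ)=6; ϑ=6 lies between (collapsed).

6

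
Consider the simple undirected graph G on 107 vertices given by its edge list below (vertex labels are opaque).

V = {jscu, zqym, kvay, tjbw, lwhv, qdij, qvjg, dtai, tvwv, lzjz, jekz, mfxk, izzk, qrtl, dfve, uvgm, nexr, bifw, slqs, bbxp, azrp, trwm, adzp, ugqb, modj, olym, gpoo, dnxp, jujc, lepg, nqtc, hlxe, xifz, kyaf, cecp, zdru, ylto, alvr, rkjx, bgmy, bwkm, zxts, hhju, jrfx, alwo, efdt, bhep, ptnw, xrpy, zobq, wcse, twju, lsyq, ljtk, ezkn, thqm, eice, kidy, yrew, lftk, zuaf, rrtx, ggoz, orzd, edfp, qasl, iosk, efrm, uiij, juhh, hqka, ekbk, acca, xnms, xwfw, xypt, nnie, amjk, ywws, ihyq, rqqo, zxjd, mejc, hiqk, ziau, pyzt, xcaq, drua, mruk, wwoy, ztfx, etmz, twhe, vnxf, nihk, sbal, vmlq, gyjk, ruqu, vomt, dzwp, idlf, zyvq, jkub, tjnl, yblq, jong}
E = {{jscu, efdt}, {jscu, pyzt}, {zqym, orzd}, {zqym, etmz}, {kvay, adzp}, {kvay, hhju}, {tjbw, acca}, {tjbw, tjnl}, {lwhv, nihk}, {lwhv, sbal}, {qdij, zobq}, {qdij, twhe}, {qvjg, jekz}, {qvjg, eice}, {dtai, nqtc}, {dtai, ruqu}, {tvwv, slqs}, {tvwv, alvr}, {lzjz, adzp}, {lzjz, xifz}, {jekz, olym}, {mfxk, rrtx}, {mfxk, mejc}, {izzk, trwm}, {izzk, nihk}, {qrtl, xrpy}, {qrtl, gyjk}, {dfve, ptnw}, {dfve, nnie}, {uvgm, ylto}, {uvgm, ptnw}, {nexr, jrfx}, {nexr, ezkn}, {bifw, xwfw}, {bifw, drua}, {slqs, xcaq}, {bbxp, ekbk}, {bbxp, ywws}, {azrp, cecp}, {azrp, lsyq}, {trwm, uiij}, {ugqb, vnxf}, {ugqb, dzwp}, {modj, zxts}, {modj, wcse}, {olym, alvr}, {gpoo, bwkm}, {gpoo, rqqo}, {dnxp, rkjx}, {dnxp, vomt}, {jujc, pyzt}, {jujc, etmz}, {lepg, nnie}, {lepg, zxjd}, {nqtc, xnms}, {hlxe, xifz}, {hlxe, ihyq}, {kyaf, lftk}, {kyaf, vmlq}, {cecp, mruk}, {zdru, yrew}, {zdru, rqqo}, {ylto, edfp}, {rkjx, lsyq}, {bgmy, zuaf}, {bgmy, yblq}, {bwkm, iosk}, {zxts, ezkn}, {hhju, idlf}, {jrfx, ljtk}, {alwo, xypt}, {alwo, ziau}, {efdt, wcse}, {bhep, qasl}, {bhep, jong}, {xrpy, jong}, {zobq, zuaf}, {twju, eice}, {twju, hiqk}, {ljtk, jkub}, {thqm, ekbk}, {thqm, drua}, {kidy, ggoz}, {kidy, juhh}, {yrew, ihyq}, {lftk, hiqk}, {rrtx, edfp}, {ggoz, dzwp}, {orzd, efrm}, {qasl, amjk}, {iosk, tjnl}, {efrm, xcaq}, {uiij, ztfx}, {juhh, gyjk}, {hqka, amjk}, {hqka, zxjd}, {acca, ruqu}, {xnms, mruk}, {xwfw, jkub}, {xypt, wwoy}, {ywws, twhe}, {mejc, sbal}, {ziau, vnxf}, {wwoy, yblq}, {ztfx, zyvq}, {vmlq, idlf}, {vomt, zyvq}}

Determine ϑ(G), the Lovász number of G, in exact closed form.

107*cos(pi/107)/(cos(pi/107) + 1)

N(rqqo) = {gpoo, zdru}, |N(rqqo)| = 2.
N(xnms) = {nqtc, mruk}, |N(xnms)| = 2.
deg(zuaf) = 2; N(zuaf) = {bgmy, zobq}.
deg(nnie) = 2; N(nnie) = {dfve, lepg}.
2-regular, N=107; the odd cycle C_{107}.
Distinct eigenvalues (to 6 d.p.): [2.0, 1.996553, 1.986223, 1.969046, 1.945082, 1.914413, 1.877144, 1.833404, 1.783344, 1.727137, 1.664975, 1.597075, 1.523668, 1.44501, 1.36137, 1.273037, 1.180316, 1.083526, 0.983001, 0.879087, 0.772143, 0.662537, 0.550647, 0.43686, 0.321566, 0.205163, 0.088054, -0.02936, -0.146672, -0.263478, -0.379376, -0.493966, -0.606854, -0.717649, -0.825971, -0.931446, -1.033709, -1.132409, -1.227206, -1.317772, -1.403795, -1.484979, -1.561044, -1.631728, -1.696787, -1.755997, -1.809154, -1.856074, -1.896596, -1.930579, -1.957908, -1.978487, -1.992247, -1.999138].
λ_max=2, λ_min=-2*cos(pi/107); ϑ = −107·λ_min/(λ_max−λ_min) = 107*cos(pi/107)/(cos(pi/107) + 1).
ϑ(G) ≈ 53.48846843.
Lovász sandwich 53 ≤ 107*cos(pi/107)/(cos(pi/107) + 1) ≤ 54: both strict.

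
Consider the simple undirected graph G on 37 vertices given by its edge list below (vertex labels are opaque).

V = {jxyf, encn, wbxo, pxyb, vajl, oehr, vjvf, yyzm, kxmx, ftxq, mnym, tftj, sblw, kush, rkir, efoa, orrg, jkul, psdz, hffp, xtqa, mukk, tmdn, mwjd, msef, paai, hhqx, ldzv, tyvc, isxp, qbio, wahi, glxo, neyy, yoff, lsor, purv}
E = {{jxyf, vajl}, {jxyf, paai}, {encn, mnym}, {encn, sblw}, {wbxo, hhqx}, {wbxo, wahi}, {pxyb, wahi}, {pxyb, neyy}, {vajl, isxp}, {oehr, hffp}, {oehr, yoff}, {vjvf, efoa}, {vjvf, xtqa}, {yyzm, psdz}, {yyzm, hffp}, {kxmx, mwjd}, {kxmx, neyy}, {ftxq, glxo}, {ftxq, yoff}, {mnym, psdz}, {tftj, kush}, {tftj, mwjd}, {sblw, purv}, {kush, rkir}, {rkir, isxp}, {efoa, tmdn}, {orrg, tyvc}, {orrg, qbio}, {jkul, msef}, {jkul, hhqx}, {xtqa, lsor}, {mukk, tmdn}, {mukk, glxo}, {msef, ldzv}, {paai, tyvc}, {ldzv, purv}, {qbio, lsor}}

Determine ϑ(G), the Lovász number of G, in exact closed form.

37*cos(pi/37)/(cos(pi/37) + 1)

N(ldzv) = {msef, purv}, |N(ldzv)| = 2.
Vertex yyzm has 2 neighbors: psdz, hffp.
Vertex pxyb has 2 neighbors: wahi, neyy.
deg(rkir) = 2; N(rkir) = {kush, isxp}.
deg(v) = 2 for all v (|V|=37); connected 2-regular on 37 ⇒ C_{37}.
A has 19 distinct eigenvalues ≈ [2.0, 1.971232, 1.885755, 1.746028, 1.556072, 1.321349, 1.048615, 0.745713, 0.421359, 0.084882, -0.254036, -0.585646, -0.900407, -1.189266, -1.443912, -1.657019, -1.822457, -1.935466, -1.992795].
λ_max=2, λ_min=-2*cos(pi/37); ϑ = −37·λ_min/(λ_max−λ_min) = 37*cos(pi/37)/(cos(pi/37) + 1).
= 18.466616637… (decimal).
Lovász sandwich 18 ≤ 37*cos(pi/37)/(cos(pi/37) + 1) ≤ 19: both strict.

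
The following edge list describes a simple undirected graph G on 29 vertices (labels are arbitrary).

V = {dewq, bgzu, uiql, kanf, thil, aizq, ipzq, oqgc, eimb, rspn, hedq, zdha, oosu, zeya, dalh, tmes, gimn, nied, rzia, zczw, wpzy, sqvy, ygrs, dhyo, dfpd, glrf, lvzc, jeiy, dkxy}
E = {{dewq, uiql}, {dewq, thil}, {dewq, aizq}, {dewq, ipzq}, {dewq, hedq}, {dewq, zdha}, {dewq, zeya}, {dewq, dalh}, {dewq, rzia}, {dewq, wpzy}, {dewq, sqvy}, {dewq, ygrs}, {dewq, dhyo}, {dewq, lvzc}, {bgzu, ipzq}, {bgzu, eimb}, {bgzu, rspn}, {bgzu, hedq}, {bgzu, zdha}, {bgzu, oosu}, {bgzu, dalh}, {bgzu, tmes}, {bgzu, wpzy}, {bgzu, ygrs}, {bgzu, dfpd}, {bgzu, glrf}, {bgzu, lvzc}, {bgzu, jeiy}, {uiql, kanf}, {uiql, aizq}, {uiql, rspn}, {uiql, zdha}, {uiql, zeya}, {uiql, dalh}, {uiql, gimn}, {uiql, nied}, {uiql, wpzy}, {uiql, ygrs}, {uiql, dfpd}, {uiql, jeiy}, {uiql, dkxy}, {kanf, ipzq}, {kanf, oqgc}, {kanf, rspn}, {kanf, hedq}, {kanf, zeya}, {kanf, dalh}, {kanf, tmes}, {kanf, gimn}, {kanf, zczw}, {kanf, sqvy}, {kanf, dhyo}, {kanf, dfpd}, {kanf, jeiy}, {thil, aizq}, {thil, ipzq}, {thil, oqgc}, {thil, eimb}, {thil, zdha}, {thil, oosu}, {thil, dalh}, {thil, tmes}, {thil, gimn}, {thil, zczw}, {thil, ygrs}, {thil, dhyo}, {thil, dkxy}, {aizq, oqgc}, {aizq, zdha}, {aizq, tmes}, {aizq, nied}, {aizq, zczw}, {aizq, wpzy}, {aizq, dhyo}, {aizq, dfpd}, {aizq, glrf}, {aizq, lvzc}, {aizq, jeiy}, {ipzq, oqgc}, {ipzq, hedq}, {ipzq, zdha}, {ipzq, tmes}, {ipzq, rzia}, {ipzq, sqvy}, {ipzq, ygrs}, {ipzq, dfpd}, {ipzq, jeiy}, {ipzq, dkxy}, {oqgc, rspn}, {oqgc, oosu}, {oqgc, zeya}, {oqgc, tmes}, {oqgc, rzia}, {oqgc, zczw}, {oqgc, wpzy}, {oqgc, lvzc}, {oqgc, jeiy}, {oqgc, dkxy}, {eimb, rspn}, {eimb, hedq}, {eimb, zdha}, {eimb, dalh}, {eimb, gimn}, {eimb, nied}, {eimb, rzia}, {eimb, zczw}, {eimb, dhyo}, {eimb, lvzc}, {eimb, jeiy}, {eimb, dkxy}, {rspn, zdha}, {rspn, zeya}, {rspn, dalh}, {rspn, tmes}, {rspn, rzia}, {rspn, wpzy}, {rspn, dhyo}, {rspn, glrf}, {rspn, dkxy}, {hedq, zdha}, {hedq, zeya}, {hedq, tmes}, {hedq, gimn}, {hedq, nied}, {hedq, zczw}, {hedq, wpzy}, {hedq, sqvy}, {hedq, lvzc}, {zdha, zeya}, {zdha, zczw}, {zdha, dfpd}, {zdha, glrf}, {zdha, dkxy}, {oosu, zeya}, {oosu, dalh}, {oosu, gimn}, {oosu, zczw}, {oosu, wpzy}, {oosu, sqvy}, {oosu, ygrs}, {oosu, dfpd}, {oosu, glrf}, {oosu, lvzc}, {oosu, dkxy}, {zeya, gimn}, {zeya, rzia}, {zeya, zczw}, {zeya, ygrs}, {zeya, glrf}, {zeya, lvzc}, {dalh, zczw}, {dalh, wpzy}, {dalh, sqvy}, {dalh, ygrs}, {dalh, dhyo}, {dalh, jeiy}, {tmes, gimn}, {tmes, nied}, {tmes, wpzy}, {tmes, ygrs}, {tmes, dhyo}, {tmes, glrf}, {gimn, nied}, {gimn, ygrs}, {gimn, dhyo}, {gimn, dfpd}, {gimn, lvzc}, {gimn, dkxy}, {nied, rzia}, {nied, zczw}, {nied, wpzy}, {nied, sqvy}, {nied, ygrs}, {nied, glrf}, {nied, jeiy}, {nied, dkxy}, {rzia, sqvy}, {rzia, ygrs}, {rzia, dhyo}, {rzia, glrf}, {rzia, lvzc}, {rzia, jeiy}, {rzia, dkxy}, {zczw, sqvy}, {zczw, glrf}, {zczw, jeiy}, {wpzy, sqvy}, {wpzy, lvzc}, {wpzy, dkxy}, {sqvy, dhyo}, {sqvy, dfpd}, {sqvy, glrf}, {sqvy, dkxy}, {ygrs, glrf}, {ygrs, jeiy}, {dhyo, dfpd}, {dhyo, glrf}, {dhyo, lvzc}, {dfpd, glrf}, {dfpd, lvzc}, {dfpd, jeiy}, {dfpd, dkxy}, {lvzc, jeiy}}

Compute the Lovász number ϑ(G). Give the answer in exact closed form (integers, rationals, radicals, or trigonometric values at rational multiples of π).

sqrt(29)

Vertex zczw has 14 neighbors: kanf, thil, aizq, oqgc, eimb, hedq, zdha, oosu, zeya, dalh, nied, sqvy, glrf, jeiy.
Vertex kanf has 14 neighbors: uiql, ipzq, oqgc, rspn, hedq, zeya, dalh, tmes, gimn, zczw, sqvy, dhyo, dfpd, jeiy.
N(dalh) = {dewq, bgzu, uiql, kanf, thil, eimb, rspn, oosu, zczw, wpzy, sqvy, ygrs, dhyo, jeiy}, |N(dalh)| = 14.
Vertex eimb has 14 neighbors: bgzu, thil, rspn, hedq, zdha, dalh, gimn, nied, rzia, zczw, dhyo, lvzc, jeiy, dkxy.
Regular of degree 14 on 29 vertices: Paley(29): SR with (k,λ,μ)=(14,6,7).
spec(A) ≈ [14.0, 2.19258, -3.19258] (distinct, 5 d.p.).
With N=29: ϑ(G) = 29·(-(-sqrt(29)/2 - 1/2))/(14−(-sqrt(29)/2 - 1/2)) = sqrt(29).
≈ 5.3852 (to 4 d.p.).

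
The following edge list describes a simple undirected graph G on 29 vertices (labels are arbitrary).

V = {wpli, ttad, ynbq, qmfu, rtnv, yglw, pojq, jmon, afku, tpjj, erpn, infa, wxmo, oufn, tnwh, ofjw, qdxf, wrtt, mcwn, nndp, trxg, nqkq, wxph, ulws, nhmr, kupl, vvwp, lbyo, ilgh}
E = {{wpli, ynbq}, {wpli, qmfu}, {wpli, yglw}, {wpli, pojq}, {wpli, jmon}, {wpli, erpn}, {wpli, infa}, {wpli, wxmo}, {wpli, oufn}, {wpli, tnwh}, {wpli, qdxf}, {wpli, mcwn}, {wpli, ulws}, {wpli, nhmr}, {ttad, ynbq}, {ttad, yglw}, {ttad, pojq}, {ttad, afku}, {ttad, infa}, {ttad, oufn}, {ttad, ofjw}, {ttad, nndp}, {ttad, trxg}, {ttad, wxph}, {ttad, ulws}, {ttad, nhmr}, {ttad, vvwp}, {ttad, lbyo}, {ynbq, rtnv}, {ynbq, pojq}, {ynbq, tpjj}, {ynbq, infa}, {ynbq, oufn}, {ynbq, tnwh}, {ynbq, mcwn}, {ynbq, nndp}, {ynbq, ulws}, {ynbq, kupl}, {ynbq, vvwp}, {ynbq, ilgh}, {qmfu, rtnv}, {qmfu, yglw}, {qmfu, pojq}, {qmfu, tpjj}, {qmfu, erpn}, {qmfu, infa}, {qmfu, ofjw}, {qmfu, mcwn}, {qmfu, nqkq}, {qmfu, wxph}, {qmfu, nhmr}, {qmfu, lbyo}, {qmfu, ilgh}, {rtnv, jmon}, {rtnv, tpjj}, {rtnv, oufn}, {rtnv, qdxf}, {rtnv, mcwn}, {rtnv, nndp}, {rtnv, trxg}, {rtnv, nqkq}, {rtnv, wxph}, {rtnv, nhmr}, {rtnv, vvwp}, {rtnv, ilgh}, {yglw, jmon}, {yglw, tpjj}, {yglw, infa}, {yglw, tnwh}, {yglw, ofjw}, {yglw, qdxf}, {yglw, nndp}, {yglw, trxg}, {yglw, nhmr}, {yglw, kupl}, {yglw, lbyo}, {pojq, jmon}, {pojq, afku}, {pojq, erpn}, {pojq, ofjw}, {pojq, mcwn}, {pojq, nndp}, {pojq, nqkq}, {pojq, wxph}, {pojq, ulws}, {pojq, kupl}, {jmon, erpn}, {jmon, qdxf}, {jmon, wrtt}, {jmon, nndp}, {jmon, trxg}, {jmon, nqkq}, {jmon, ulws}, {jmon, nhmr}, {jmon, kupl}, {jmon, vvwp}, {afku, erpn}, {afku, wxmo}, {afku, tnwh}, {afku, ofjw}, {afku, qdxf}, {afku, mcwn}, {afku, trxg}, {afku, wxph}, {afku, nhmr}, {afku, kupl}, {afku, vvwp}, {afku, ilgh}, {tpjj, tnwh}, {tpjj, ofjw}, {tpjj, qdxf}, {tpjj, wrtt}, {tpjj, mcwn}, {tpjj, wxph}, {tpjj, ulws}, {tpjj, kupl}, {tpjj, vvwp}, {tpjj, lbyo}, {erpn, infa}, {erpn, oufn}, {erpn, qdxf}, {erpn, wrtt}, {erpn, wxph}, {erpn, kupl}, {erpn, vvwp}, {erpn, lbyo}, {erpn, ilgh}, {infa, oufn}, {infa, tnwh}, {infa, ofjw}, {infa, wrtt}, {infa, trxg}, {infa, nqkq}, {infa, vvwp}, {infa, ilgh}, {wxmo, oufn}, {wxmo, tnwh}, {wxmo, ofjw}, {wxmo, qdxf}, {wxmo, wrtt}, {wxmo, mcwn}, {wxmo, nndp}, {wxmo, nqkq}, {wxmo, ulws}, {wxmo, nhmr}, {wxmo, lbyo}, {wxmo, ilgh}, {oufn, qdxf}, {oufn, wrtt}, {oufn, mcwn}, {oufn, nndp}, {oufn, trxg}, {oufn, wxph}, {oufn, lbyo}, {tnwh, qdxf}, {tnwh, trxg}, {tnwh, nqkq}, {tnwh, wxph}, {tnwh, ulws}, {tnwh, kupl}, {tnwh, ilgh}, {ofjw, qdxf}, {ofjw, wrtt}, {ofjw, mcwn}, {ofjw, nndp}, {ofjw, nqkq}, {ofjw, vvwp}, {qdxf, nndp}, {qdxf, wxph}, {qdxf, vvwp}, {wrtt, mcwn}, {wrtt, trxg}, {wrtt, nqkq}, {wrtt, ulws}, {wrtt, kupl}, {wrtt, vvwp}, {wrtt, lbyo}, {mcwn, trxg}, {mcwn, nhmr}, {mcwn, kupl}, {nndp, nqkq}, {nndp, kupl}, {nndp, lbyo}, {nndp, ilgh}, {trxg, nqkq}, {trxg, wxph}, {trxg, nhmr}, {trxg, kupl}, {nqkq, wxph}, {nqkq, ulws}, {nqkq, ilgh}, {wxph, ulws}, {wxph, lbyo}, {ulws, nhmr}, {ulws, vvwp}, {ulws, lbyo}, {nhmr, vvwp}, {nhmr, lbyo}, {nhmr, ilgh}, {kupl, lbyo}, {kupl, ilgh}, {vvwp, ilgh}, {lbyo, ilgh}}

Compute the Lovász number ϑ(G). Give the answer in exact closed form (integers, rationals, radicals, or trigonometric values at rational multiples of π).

sqrt(29)

N(lbyo) = {ttad, qmfu, yglw, tpjj, erpn, wxmo, oufn, wrtt, nndp, wxph, ulws, nhmr, kupl, ilgh}, |N(lbyo)| = 14.
N(ttad) = {ynbq, yglw, pojq, afku, infa, oufn, ofjw, nndp, trxg, wxph, ulws, nhmr, vvwp, lbyo}, |N(ttad)| = 14.
Vertex trxg has 14 neighbors: ttad, rtnv, yglw, jmon, afku, infa, oufn, tnwh, wrtt, mcwn, nqkq, wxph, nhmr, kupl.
deg(wxph) = 14; N(wxph) = {ttad, qmfu, rtnv, pojq, afku, tpjj, erpn, oufn, tnwh, qdxf, trxg, nqkq, ulws, lbyo}.
14-regular, N=29; SR(29,14,6,7) — a Paley graph.
Distinct eigenvalues (to 5 d.p.): [14.0, 2.19258, -3.19258].
−29·(-sqrt(29)/2 - 1/2) / ((14)−(-sqrt(29)/2 - 1/2)) = sqrt(29) = ϑ(G).
= 5.3852… (decimal).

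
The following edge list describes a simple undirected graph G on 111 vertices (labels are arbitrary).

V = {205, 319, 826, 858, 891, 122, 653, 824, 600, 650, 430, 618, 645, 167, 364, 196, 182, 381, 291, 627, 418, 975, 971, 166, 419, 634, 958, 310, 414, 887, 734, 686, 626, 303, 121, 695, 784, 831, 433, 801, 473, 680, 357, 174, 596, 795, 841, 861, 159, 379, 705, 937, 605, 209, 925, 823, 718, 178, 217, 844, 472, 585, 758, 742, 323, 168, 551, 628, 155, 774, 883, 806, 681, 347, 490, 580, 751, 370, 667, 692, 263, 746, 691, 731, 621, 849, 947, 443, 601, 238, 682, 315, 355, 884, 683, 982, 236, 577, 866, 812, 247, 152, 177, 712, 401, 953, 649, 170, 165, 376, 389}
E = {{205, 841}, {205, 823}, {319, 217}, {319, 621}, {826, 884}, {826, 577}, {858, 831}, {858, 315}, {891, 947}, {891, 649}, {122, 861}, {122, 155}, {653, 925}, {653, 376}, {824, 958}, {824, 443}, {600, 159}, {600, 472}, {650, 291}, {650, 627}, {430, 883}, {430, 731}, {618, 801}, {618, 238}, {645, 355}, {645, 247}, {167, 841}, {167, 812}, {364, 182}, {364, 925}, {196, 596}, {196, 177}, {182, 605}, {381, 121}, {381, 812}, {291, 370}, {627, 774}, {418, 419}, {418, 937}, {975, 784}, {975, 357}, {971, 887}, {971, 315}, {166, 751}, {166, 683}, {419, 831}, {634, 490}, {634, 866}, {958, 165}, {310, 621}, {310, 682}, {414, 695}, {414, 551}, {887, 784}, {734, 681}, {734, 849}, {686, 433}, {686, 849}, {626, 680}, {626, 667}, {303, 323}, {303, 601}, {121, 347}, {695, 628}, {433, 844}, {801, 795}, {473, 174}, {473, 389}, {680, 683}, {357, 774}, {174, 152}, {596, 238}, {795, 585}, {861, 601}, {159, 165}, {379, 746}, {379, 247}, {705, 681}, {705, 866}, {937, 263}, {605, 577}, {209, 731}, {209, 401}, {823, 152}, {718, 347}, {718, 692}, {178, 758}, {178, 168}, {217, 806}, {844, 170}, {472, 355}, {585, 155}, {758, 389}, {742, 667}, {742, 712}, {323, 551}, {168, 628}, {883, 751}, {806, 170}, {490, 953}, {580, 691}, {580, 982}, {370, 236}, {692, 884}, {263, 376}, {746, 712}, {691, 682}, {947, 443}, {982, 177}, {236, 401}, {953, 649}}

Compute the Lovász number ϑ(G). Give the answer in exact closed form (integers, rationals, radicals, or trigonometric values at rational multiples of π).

N(826) = {884, 577}, |N(826)| = 2.
deg(418) = 2; N(418) = {419, 937}.
deg(166) = 2; N(166) = {751, 683}.
Vertex 414 has 2 neighbors: 695, 551.
111-vertex 2-regular graph: this is C_{111}, the 111-cycle.
Distinct eigenvalues (to 3 d.p.): [2.0, 1.997, 1.987, 1.971, 1.949, 1.92, 1.886, 1.845, 1.798, 1.746, 1.688, 1.625, 1.556, 1.482, 1.404, 1.321, 1.234, 1.143, 1.049, 0.951, 0.85, 0.746, 0.64, 0.531, 0.421, 0.31, 0.198, 0.085, -0.028, -0.141, -0.254, -0.366, -0.477, -0.586, -0.693, -0.798, -0.9, -1.0, -1.096, -1.189, -1.278, -1.363, -1.444, -1.52, -1.591, -1.657, -1.718, -1.773, -1.822, -1.866, -1.904, -1.935, -1.961, -1.98, -1.993, -1.999].
Lovász: ϑ = −111(-2*cos(pi/111))/(2+-(-1)*2*cos(pi/111)) = 111*cos(pi/111)/(cos(pi/111) + 1).
ϑ(G) ≈ 55.488884097.
Sandwich: α(G)=55 ≤ ϑ(G)=111*cos(pi/111)/(cos(pi/111) + 1) ≤ χ(Ḡ)=56 (both strict).

111*cos(pi/111)/(cos(pi/111) + 1)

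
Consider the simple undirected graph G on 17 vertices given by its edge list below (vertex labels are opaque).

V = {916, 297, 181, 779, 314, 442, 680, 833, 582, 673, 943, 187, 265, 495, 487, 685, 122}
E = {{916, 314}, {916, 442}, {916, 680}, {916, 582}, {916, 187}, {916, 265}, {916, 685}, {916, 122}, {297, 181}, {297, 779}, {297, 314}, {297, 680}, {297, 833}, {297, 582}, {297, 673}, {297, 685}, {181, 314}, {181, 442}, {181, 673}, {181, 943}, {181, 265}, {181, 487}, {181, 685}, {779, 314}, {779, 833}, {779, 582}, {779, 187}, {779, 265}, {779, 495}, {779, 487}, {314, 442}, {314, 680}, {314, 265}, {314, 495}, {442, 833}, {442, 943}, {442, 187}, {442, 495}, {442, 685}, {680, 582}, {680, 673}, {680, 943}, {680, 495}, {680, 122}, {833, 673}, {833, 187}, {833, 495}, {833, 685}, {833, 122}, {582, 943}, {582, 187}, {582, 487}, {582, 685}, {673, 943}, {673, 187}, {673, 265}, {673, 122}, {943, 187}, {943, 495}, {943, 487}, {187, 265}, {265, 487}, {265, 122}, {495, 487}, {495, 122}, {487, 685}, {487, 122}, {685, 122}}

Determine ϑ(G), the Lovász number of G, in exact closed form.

Vertex 779 has 8 neighbors: 297, 314, 833, 582, 187, 265, 495, 487.
N(487) = {181, 779, 582, 943, 265, 495, 685, 122}, |N(487)| = 8.
Vertex 685 has 8 neighbors: 916, 297, 181, 442, 833, 582, 487, 122.
N(495) = {779, 314, 442, 680, 833, 943, 487, 122}, |N(495)| = 8.
G on 17 vertices is 8-regular; strongly regular (17,8,3,4).
spec(A) ≈ [8.0, 1.561553, -2.561553] (distinct, 6 d.p.).
With N=17: ϑ(G) = 17·(-(-sqrt(17)/2 - 1/2))/(8−(-sqrt(17)/2 - 1/2)) = sqrt(17).
Numerically 4.1231.

sqrt(17)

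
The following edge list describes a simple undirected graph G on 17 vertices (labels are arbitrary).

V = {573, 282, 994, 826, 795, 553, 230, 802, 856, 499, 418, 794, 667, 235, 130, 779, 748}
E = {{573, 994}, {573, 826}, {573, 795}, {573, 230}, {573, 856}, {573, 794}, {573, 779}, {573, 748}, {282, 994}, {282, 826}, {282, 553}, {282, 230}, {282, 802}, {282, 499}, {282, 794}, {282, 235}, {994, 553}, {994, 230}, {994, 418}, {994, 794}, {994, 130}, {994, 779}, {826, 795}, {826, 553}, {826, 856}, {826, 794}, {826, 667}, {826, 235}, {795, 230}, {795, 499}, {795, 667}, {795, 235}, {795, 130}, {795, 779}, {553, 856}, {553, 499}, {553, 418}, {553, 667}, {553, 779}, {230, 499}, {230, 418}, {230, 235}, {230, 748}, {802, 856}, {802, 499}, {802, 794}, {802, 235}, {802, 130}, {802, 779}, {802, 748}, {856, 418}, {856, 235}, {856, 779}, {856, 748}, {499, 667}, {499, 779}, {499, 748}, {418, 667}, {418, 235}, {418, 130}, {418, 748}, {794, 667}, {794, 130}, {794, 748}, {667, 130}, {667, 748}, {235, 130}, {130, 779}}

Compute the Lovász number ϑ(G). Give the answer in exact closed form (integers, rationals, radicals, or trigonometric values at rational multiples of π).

sqrt(17)

deg(667) = 8; N(667) = {826, 795, 553, 499, 418, 794, 130, 748}.
deg(794) = 8; N(794) = {573, 282, 994, 826, 802, 667, 130, 748}.
deg(418) = 8; N(418) = {994, 553, 230, 856, 667, 235, 130, 748}.
deg(779) = 8; N(779) = {573, 994, 795, 553, 802, 856, 499, 130}.
deg(v) = 8 for all v (|V|=17); strongly regular (17,8,3,4).
Distinct eigenvalues (to 4 d.p.): [8.0, 1.5616, -2.5616].
λ_max=8, λ_min=-sqrt(17)/2 - 1/2; ϑ = −17·λ_min/(λ_max−λ_min) = sqrt(17).
= 4.12310563… (decimal).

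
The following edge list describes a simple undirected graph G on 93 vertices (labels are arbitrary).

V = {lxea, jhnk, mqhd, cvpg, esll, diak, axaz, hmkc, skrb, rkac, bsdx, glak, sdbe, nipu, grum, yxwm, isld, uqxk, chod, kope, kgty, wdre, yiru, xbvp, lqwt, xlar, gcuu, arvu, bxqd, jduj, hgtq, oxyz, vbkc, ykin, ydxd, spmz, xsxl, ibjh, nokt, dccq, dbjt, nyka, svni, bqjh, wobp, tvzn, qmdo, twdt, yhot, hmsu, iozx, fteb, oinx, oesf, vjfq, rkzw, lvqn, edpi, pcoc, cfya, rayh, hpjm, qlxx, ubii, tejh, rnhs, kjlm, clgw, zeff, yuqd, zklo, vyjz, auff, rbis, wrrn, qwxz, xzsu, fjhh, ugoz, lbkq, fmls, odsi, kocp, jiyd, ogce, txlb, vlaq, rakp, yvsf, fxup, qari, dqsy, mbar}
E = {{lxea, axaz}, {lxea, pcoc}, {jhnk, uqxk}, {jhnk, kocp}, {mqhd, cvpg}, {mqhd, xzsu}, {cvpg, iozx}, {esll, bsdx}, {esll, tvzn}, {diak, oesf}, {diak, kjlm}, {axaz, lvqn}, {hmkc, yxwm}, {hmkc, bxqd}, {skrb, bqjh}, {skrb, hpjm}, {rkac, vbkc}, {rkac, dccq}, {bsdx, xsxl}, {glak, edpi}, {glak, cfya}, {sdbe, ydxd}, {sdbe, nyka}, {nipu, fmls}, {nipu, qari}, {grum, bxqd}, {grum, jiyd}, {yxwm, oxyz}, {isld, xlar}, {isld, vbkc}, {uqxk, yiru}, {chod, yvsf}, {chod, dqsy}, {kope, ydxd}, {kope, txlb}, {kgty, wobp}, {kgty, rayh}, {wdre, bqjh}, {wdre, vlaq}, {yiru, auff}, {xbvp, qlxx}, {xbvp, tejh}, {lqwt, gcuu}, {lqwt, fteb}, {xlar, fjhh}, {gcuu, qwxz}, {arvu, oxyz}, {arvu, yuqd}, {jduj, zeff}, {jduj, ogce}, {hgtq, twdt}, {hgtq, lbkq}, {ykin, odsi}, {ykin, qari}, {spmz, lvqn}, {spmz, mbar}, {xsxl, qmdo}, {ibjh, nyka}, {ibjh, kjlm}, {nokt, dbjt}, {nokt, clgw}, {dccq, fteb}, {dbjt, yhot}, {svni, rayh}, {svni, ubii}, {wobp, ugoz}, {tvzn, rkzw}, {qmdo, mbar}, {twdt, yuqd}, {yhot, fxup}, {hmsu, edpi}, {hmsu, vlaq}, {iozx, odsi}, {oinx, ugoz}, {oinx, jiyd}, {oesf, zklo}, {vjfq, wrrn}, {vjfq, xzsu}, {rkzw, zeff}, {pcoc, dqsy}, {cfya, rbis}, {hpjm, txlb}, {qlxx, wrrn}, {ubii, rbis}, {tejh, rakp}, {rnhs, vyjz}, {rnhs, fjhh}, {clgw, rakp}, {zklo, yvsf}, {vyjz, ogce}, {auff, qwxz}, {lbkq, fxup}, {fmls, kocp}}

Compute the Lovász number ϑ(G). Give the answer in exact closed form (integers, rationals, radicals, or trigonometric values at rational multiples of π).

93*cos(pi/93)/(cos(pi/93) + 1)

N(kope) = {ydxd, txlb}, |N(kope)| = 2.
Vertex vlaq has 2 neighbors: wdre, hmsu.
deg(odsi) = 2; N(odsi) = {ykin, iozx}.
Vertex ogce has 2 neighbors: jduj, vyjz.
2-regular, N=93; connected 2-regular on 93 ⇒ C_{93}.
spec(A) ≈ [2.0, 1.995437, 1.98177, 1.95906, 1.927411, 1.886968, 1.837916, 1.780477, 1.714914, 1.641527, 1.56065, 1.472651, 1.377934, 1.276929, 1.170098, 1.057928, 0.940931, 0.819641, 0.694611, 0.566411, 0.435627, 0.302856, 0.168702, 0.033779, -0.101298, -0.235913, -0.369452, -0.501305, -0.630871, -0.757558, -0.880788, -1.0, -1.114649, -1.224212, -1.328189, -1.426106, -1.517516, -1.602002, -1.679179, -1.748693, -1.810229, -1.863505, -1.908279, -1.944345, -1.97154, -1.989739, -1.998859] (distinct, 6 d.p.).
With N=93: ϑ(G) = 93·(-(-1)*2*cos(pi/93))/(2−(-2*cos(pi/93))) = 93*cos(pi/93)/(cos(pi/93) + 1).
ϑ(G) ≈ 46.486731879.
Lovász sandwich 46 ≤ 93*cos(pi/93)/(cos(pi/93) + 1) ≤ 47: both strict.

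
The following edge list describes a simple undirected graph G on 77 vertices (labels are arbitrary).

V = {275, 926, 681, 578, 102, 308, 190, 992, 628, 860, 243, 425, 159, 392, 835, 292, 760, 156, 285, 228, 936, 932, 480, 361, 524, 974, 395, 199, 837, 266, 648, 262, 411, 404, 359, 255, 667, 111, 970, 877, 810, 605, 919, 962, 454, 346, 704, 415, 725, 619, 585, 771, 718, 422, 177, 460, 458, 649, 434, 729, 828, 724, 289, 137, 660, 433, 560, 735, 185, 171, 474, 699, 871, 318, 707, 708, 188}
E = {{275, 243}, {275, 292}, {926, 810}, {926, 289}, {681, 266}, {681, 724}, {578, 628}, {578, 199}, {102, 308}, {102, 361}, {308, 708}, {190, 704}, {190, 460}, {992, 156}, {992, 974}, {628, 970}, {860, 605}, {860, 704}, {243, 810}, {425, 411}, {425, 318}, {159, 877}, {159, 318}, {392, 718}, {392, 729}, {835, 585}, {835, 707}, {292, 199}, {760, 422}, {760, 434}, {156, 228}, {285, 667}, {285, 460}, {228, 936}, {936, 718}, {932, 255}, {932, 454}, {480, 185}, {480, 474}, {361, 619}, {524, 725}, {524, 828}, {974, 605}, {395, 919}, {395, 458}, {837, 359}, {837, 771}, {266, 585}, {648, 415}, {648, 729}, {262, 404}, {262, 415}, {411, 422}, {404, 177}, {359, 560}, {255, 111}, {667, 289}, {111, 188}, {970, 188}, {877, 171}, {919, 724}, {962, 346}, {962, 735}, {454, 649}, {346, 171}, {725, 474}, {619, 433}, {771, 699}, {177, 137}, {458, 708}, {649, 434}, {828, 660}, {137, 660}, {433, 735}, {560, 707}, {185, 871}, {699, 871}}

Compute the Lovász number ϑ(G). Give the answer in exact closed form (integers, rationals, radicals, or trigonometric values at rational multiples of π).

deg(404) = 2; N(404) = {262, 177}.
N(699) = {771, 871}, |N(699)| = 2.
deg(159) = 2; N(159) = {877, 318}.
deg(810) = 2; N(810) = {926, 243}.
Regular of degree 2 on 77 vertices: this is C_{77}, the 77-cycle.
Distinct eigenvalues (to 6 d.p.): [2.0, 1.993345, 1.973425, 1.940372, 1.894406, 1.835833, 1.765043, 1.682507, 1.588774, 1.484468, 1.370283, 1.24698, 1.115377, 0.976352, 0.83083, 0.679779, 0.524203, 0.36514, 0.203646, 0.040797, -0.122323, -0.28463, -0.445042, -0.602492, -0.755933, -0.904344, -1.046736, -1.182162, -1.309721, -1.428565, -1.537901, -1.637003, -1.725211, -1.801938, -1.866673, -1.918986, -1.958528, -1.985037, -1.998336].
λ_max=2, λ_min=-2*cos(pi/77); ϑ = −77·λ_min/(λ_max−λ_min) = 77*cos(pi/77)/(cos(pi/77) + 1).
= 38.483973… (decimal).
α=38, χ(Ḡ)=39; ϑ=77*cos(pi/77)/(cos(pi/77) + 1) lies between (both strict).

77*cos(pi/77)/(cos(pi/77) + 1)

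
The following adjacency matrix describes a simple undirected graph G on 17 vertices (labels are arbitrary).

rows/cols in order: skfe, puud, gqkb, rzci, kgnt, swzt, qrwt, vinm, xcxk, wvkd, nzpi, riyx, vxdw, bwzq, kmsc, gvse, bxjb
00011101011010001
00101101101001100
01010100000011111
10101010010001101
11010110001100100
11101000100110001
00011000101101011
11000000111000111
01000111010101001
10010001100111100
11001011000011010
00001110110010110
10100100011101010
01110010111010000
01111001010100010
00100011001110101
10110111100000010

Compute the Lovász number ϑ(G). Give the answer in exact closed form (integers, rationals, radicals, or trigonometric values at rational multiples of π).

sqrt(17)

deg(vxdw) = 8; N(vxdw) = {skfe, gqkb, swzt, wvkd, nzpi, riyx, bwzq, gvse}.
deg(bwzq) = 8; N(bwzq) = {puud, gqkb, rzci, qrwt, xcxk, wvkd, nzpi, vxdw}.
N(gvse) = {gqkb, qrwt, vinm, nzpi, riyx, vxdw, kmsc, bxjb}, |N(gvse)| = 8.
deg(qrwt) = 8; N(qrwt) = {rzci, kgnt, xcxk, nzpi, riyx, bwzq, gvse, bxjb}.
G on 17 vertices is 8-regular; SR(17,8,3,4) — a Paley graph.
Distinct eigenvalues (to 5 d.p.): [8.0, 1.56155, -2.56155].
With N=17: ϑ(G) = 17·(-(-sqrt(17)/2 - 1/2))/(8−(-sqrt(17)/2 - 1/2)) = sqrt(17).
≈ 4.123105626 (to 9 d.p.).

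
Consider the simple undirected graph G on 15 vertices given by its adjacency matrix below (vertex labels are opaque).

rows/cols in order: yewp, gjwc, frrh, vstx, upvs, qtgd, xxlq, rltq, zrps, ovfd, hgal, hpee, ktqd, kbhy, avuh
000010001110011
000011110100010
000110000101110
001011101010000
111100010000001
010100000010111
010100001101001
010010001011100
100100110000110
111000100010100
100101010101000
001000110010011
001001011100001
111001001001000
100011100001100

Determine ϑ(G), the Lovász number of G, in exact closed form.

Vertex rltq has 6 neighbors: gjwc, upvs, zrps, hgal, hpee, ktqd.
N(hgal) = {yewp, vstx, qtgd, rltq, ovfd, hpee}, |N(hgal)| = 6.
Vertex xxlq has 6 neighbors: gjwc, vstx, zrps, ovfd, hpee, avuh.
N(frrh) = {vstx, upvs, ovfd, hpee, ktqd, kbhy}, |N(frrh)| = 6.
deg(v) = 6 for all v (|V|=15); this is K(6,2), the Kneser graph.
A has 3 distinct eigenvalues ≈ [6.0, 1.0, -3.0].
−15·(-3) / ((6)−(-3)) = 5 = ϑ(G).
= 5.000000… (decimal).

5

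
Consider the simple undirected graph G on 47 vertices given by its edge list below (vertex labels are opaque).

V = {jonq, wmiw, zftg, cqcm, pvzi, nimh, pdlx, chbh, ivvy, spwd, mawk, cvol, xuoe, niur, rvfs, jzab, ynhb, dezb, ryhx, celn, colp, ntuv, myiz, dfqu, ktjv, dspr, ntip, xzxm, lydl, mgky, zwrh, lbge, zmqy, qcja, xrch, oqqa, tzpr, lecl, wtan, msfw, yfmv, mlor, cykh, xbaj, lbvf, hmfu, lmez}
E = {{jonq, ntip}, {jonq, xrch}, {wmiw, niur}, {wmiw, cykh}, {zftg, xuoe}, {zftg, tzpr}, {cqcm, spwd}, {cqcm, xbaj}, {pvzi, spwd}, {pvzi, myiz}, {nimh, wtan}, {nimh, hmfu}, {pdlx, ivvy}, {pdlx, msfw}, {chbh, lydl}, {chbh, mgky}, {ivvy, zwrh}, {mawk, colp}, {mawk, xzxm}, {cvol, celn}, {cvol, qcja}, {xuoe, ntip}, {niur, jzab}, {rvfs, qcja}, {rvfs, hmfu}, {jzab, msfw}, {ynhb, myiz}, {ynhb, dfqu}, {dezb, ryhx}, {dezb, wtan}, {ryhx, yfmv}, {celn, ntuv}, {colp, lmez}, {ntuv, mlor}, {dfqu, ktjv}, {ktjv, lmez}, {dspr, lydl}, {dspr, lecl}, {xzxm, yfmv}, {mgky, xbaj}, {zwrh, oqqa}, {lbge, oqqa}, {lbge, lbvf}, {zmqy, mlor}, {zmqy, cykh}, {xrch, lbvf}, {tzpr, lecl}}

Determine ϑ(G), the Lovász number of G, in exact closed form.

N(zftg) = {xuoe, tzpr}, |N(zftg)| = 2.
N(colp) = {mawk, lmez}, |N(colp)| = 2.
N(cvol) = {celn, qcja}, |N(cvol)| = 2.
deg(ynhb) = 2; N(ynhb) = {myiz, dfqu}.
Regular of degree 2 on 47 vertices: connected 2-regular on 47 ⇒ C_{47}.
spec(A) ≈ [2.0, 1.9822, 1.9289, 1.8413, 1.7208, 1.5696, 1.3904, 1.1864, 0.9612, 0.7188, 0.4636, 0.2002, -0.0668, -0.3327, -0.5926, -0.8419, -1.0762, -1.2913, -1.4833, -1.6489, -1.785, -1.8893, -1.9599, -1.9955] (distinct, 4 d.p.).
Lovász (edge-transitive): ϑ = −47·(-2*cos(pi/47))/((2)−(-2*cos(pi/47))) = 47*cos(pi/47)/(cos(pi/47) + 1).
Numerically 23.473731493.
23 ≤ 47*cos(pi/47)/(cos(pi/47) + 1) ≤ 24: both strict.

47*cos(pi/47)/(cos(pi/47) + 1)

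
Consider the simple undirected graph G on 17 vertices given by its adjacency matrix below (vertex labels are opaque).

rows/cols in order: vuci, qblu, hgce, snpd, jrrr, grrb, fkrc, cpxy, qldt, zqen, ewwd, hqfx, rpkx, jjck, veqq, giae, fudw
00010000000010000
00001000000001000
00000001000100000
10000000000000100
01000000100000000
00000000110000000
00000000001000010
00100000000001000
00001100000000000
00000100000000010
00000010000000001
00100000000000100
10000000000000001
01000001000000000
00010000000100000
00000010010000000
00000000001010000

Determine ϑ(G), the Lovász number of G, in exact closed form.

17*cos(pi/17)/(cos(pi/17) + 1)

N(hqfx) = {hgce, veqq}, |N(hqfx)| = 2.
deg(cpxy) = 2; N(cpxy) = {hgce, jjck}.
Vertex veqq has 2 neighbors: snpd, hqfx.
Vertex zqen has 2 neighbors: grrb, giae.
Regular of degree 2 on 17 vertices: the odd cycle C_{17}.
spec(A) ≈ [2.0, 1.865, 1.478, 0.891, 0.185, -0.547, -1.205, -1.7, -1.966] (distinct, 3 d.p.).
λ_max=2, λ_min=-2*cos(pi/17); ϑ = −17·λ_min/(λ_max−λ_min) = 17*cos(pi/17)/(cos(pi/17) + 1).
Numerically 8.427014.
α=8, χ(Ḡ)=9; ϑ=17*cos(pi/17)/(cos(pi/17) + 1) lies between (both strict).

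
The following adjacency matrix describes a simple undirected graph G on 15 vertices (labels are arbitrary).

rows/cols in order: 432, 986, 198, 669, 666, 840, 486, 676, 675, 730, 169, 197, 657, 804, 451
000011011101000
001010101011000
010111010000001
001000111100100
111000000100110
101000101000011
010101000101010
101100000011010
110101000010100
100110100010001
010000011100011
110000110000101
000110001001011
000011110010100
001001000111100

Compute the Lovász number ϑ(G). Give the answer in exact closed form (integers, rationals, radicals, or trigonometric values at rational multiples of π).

N(432) = {666, 840, 676, 675, 730, 197}, |N(432)| = 6.
N(451) = {198, 840, 730, 169, 197, 657}, |N(451)| = 6.
Vertex 486 has 6 neighbors: 986, 669, 840, 730, 197, 804.
Vertex 676 has 6 neighbors: 432, 198, 669, 169, 197, 804.
Every vertex has degree 6 (N=15); this is K(6,2), the Kneser graph.
Distinct eigenvalues (to 5 d.p.): [6.0, 1.0, -3.0].
Lovász (edge-transitive): ϑ = −15·(-3)/((6)−(-3)) = 5.
≈ 5.0000000 (to 7 d.p.).

5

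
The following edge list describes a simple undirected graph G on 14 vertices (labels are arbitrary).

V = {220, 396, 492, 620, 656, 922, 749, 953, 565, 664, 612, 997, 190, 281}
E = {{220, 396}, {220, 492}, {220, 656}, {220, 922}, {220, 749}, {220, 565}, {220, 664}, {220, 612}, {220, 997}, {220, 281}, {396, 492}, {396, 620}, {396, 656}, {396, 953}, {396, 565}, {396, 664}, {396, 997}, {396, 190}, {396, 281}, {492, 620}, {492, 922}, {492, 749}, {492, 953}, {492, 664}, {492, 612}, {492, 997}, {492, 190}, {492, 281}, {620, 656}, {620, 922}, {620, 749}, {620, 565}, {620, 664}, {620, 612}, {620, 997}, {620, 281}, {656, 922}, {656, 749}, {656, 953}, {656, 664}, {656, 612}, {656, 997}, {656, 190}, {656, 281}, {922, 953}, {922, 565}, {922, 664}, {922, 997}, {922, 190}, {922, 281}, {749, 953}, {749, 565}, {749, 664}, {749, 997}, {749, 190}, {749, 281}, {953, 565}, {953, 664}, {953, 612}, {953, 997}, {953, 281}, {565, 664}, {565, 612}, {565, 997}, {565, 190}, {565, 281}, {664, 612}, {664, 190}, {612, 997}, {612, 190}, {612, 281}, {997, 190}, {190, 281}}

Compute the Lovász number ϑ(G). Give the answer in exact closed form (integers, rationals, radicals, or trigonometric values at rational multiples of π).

Vertex 664 has 11 neighbors: 220, 396, 492, 620, 656, 922, 749, 953, 565, 612, 190.
Vertex 997 has 11 neighbors: 220, 396, 492, 620, 656, 922, 749, 953, 565, 612, 190.
N(220) = {396, 492, 656, 922, 749, 565, 664, 612, 997, 281}, |N(220)| = 10.
N(565) = {220, 396, 620, 922, 749, 953, 664, 612, 997, 190, 281}, |N(565)| = 11.
K_{4,4,3,3} (perfect); ϑ(G) = α(G) = max{4,4,3,3} = 4.
≈ 4.00000000 (to 8 d.p.).
α=4, χ(Ḡ)=4; ϑ=4 lies between (collapsed).

4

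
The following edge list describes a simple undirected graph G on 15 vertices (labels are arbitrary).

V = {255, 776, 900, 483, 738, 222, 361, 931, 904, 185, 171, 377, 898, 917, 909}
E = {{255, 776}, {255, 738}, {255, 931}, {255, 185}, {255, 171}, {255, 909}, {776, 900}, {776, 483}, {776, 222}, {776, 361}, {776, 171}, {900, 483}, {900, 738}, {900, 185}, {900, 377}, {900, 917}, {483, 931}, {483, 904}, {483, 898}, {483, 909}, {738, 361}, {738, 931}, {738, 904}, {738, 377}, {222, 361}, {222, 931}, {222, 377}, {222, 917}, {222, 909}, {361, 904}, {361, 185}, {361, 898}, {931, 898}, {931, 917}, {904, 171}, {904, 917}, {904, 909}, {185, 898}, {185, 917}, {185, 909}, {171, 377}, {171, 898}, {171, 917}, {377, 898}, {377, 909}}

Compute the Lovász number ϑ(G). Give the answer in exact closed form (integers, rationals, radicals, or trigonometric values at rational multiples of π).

5

Vertex 738 has 6 neighbors: 255, 900, 361, 931, 904, 377.
N(222) = {776, 361, 931, 377, 917, 909}, |N(222)| = 6.
Vertex 171 has 6 neighbors: 255, 776, 904, 377, 898, 917.
N(898) = {483, 361, 931, 185, 171, 377}, |N(898)| = 6.
deg(v) = 6 for all v (|V|=15); this is K(6,2), the Kneser graph.
Distinct eigenvalues (to 3 d.p.): [6.0, 1.0, -3.0].
ϑ = −N·λ_min/(λ_max−λ_min) = −15·(-3)/(6−(-3)) = 5.
Numerically 5.000000000.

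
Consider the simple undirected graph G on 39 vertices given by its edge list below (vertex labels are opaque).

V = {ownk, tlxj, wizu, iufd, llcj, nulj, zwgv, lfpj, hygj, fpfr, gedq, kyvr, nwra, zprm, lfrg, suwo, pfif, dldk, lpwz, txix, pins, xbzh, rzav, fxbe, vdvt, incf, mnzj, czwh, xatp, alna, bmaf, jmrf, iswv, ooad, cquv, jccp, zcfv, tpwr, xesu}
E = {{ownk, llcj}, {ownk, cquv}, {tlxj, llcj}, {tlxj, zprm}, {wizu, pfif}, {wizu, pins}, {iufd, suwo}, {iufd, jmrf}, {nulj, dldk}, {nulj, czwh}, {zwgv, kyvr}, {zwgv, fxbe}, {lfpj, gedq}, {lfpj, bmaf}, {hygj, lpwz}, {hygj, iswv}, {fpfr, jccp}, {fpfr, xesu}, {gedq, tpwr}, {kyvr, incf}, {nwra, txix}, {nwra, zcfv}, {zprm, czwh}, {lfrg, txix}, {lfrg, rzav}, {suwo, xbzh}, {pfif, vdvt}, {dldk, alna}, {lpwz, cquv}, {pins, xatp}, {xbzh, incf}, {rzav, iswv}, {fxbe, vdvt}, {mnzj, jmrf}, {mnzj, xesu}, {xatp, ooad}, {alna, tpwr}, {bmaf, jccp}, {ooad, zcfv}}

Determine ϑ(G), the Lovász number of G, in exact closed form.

39*cos(pi/39)/(cos(pi/39) + 1)

N(nwra) = {txix, zcfv}, |N(nwra)| = 2.
N(llcj) = {ownk, tlxj}, |N(llcj)| = 2.
deg(hygj) = 2; N(hygj) = {lpwz, iswv}.
N(dldk) = {nulj, alna}, |N(dldk)| = 2.
deg(v) = 2 for all v (|V|=39); this is C_{39}, the 39-cycle.
A has 20 distinct eigenvalues ≈ [2.0, 1.974101, 1.897073, 1.770912, 1.598886, 1.385449, 1.136129, 0.857385, 0.556435, 0.241073, -0.080532, -0.400051, -0.70921, -1.0, -1.264891, -1.497021, -1.69038, -1.839959, -1.941884, -1.993515].
With N=39: ϑ(G) = 39·(-(-1)*2*cos(pi/39))/(2−(-2*cos(pi/39))) = 39*cos(pi/39)/(cos(pi/39) + 1).
ϑ(G) ≈ 19.46833241.
α=19, χ(Ḡ)=20; ϑ=39*cos(pi/39)/(cos(pi/39) + 1) lies between (both strict).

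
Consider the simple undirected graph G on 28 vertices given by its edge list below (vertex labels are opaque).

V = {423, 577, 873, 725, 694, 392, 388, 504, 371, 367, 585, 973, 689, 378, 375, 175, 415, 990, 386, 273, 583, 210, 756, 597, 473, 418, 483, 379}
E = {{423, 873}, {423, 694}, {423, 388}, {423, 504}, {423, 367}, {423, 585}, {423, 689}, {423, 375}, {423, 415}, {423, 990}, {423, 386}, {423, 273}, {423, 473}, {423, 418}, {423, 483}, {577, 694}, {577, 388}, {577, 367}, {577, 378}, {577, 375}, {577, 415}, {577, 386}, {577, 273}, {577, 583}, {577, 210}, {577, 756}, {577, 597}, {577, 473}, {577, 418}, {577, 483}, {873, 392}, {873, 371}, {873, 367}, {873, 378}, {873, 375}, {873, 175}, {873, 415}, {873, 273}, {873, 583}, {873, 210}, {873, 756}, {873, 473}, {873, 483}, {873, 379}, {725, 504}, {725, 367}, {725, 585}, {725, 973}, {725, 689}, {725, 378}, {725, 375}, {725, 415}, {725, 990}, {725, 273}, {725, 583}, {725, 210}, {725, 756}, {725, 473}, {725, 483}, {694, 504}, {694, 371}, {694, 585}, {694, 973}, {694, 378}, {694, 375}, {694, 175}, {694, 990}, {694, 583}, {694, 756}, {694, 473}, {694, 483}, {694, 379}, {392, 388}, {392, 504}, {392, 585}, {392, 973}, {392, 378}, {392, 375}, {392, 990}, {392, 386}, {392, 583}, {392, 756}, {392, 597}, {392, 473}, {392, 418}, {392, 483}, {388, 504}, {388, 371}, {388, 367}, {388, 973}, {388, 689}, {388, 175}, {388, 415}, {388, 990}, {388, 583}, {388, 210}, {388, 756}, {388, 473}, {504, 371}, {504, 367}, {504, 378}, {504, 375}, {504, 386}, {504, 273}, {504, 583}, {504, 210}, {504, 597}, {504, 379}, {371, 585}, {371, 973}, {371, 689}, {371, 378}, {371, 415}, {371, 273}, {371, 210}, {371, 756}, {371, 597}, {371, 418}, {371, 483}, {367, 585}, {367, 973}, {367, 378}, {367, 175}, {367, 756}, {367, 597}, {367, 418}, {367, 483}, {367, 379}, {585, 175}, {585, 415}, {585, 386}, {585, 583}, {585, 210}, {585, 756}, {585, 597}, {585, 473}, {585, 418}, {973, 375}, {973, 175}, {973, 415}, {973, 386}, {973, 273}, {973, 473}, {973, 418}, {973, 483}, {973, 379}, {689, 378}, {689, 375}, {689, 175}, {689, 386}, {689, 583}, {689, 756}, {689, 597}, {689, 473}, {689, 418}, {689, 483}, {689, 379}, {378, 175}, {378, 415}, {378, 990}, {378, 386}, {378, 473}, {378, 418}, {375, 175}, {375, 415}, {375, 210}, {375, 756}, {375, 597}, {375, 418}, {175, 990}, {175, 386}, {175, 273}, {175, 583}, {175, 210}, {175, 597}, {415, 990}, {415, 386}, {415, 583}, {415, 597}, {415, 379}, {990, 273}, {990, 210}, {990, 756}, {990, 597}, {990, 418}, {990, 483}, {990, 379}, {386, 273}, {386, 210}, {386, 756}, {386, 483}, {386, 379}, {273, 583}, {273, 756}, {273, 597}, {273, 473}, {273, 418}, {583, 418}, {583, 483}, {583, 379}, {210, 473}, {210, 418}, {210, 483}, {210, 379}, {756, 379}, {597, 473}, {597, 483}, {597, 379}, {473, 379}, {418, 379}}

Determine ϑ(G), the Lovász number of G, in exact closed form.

7

N(371) = {873, 694, 388, 504, 585, 973, 689, 378, 415, 273, 210, 756, 597, 418, 483}, |N(371)| = 15.
Vertex 375 has 15 neighbors: 423, 577, 873, 725, 694, 392, 504, 973, 689, 175, 415, 210, 756, 597, 418.
N(473) = {423, 577, 873, 725, 694, 392, 388, 585, 973, 689, 378, 273, 210, 597, 379}, |N(473)| = 15.
deg(378) = 15; N(378) = {577, 873, 725, 694, 392, 504, 371, 367, 689, 175, 415, 990, 386, 473, 418}.
Every vertex has degree 15 (N=28); Kneser K(8,2) on C(8,2)=28 vertices.
spec(A) ≈ [15.0, 1.0, -5.0] (distinct, 4 d.p.).
With N=28: ϑ(G) = 28·(-1*(-5))/(15−(-5)) = 7.
ϑ(G) ≈ 7.000000000.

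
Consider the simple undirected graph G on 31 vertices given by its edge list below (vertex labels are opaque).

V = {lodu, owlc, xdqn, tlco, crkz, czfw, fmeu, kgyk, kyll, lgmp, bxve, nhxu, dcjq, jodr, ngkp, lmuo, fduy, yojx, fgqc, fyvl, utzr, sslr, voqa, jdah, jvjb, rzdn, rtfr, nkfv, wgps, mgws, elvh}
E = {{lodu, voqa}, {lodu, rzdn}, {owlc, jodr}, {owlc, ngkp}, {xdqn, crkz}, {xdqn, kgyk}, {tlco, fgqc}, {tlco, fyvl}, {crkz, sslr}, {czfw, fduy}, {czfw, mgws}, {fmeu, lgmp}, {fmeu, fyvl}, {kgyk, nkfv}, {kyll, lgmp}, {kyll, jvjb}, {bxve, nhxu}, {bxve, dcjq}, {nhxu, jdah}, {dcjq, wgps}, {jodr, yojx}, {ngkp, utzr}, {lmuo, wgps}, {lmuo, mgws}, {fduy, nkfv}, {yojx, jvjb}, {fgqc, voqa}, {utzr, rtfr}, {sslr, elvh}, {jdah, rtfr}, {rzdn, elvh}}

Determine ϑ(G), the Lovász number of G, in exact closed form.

31*cos(pi/31)/(cos(pi/31) + 1)

Vertex voqa has 2 neighbors: lodu, fgqc.
N(elvh) = {sslr, rzdn}, |N(elvh)| = 2.
N(wgps) = {dcjq, lmuo}, |N(wgps)| = 2.
N(czfw) = {fduy, mgws}, |N(czfw)| = 2.
deg(v) = 2 for all v (|V|=31); a single 31-cycle (edge-transitive).
A has 16 distinct eigenvalues ≈ [2.0, 1.95906, 1.837916, 1.641527, 1.377934, 1.057928, 0.694611, 0.302856, -0.101298, -0.501305, -0.880788, -1.224212, -1.517516, -1.748693, -1.908279, -1.989739].
−31·(-2*cos(pi/31)) / ((2)−(-2*cos(pi/31))) = 31*cos(pi/31)/(cos(pi/31) + 1) = ϑ(G).
ϑ(G) ≈ 15.46013.
Sandwich: α(G)=15 ≤ ϑ(G)=31*cos(pi/31)/(cos(pi/31) + 1) ≤ χ(Ḡ)=16 (both strict).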